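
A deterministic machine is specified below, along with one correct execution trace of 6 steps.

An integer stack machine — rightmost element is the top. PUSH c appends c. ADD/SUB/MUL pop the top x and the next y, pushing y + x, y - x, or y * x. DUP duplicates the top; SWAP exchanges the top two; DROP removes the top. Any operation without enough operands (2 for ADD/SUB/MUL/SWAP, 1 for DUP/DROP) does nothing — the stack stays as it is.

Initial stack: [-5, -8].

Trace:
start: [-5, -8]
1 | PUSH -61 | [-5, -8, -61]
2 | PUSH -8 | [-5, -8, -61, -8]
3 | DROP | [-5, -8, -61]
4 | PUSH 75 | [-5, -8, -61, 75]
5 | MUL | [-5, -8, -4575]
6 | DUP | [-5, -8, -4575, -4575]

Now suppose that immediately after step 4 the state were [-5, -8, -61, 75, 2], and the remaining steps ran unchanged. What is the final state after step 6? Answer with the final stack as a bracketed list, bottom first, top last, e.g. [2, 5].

state after step 4 := [-5, -8, -61, 75, 2]
5 | MUL | [-5, -8, -61, 150]
6 | DUP | [-5, -8, -61, 150, 150]

[-5, -8, -61, 150, 150]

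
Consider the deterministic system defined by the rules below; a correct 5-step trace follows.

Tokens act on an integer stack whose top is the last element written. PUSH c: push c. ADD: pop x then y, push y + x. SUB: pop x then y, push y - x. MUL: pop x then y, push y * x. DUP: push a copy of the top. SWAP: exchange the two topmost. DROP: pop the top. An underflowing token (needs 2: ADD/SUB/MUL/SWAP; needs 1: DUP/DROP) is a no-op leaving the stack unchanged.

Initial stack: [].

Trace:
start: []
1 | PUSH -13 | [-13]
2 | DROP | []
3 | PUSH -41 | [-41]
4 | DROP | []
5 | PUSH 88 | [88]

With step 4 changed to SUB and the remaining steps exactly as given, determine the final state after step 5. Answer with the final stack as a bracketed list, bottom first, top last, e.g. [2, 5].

(re-executing from step 4 with the substitution; state before step 4: [-41])
4 | SUB | [-41]
5 | PUSH 88 | [-41, 88]

[-41, 88]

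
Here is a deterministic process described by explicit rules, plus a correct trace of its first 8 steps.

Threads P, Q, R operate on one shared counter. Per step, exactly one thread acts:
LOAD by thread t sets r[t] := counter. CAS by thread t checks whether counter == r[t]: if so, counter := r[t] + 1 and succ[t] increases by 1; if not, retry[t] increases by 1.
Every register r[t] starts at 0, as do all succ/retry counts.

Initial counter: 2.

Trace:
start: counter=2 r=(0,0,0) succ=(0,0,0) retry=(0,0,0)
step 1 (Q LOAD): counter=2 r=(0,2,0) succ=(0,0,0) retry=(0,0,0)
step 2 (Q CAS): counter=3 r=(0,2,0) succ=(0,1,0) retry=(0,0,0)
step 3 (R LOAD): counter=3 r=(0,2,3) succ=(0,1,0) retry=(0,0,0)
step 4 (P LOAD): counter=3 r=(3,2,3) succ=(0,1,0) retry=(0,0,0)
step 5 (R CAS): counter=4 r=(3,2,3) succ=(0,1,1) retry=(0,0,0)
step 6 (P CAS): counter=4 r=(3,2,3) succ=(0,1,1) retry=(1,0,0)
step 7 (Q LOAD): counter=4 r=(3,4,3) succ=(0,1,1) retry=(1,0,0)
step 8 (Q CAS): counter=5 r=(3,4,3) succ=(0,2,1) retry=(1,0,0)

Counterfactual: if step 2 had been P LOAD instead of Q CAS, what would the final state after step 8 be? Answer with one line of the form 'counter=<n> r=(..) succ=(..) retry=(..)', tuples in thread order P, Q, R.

(re-executing from step 2 with the substitution; state before step 2: counter=2 r=(0,2,0) succ=(0,0,0) retry=(0,0,0))
step 2 (P LOAD): counter=2 r=(2,2,0) succ=(0,0,0) retry=(0,0,0)
step 3 (R LOAD): counter=2 r=(2,2,2) succ=(0,0,0) retry=(0,0,0)
step 4 (P LOAD): counter=2 r=(2,2,2) succ=(0,0,0) retry=(0,0,0)
step 5 (R CAS): counter=3 r=(2,2,2) succ=(0,0,1) retry=(0,0,0)
step 6 (P CAS): counter=3 r=(2,2,2) succ=(0,0,1) retry=(1,0,0)
step 7 (Q LOAD): counter=3 r=(2,3,2) succ=(0,0,1) retry=(1,0,0)
step 8 (Q CAS): counter=4 r=(2,3,2) succ=(0,1,1) retry=(1,0,0)

counter=4 r=(2,3,2) succ=(0,1,1) retry=(1,0,0)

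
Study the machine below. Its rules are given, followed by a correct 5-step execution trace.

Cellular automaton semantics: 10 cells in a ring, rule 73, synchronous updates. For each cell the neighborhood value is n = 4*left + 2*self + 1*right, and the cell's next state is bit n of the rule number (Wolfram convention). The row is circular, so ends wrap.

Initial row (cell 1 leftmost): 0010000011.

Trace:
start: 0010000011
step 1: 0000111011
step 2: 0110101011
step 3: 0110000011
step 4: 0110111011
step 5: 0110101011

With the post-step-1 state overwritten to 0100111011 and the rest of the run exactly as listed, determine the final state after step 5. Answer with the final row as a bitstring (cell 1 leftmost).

state after step 1 := 0100111011
step 2: 0000101011
step 3: 0110000011
step 4: 0110111011
step 5: 0110101011

0110101011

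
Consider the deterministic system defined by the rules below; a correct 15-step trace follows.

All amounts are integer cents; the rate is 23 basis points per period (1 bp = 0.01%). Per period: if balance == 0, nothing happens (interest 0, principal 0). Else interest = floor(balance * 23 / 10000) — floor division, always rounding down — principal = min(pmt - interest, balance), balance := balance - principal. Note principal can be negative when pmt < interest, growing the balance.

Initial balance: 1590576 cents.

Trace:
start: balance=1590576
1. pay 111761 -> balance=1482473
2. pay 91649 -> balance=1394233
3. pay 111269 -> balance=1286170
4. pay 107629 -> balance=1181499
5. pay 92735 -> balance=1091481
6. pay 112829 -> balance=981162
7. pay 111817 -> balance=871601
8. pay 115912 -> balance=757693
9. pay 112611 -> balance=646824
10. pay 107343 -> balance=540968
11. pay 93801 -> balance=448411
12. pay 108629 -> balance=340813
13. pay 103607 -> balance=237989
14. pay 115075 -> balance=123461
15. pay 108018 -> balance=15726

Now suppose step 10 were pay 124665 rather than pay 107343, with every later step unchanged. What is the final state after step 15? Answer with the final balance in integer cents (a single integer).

(re-executing from step 10 with the substitution; state before step 10: balance=646824)
10. pay 124665 -> balance=523646
11. pay 93801 -> balance=431049
12. pay 108629 -> balance=323411
13. pay 103607 -> balance=220547
14. pay 115075 -> balance=105979
15. pay 108018 -> balance=0

0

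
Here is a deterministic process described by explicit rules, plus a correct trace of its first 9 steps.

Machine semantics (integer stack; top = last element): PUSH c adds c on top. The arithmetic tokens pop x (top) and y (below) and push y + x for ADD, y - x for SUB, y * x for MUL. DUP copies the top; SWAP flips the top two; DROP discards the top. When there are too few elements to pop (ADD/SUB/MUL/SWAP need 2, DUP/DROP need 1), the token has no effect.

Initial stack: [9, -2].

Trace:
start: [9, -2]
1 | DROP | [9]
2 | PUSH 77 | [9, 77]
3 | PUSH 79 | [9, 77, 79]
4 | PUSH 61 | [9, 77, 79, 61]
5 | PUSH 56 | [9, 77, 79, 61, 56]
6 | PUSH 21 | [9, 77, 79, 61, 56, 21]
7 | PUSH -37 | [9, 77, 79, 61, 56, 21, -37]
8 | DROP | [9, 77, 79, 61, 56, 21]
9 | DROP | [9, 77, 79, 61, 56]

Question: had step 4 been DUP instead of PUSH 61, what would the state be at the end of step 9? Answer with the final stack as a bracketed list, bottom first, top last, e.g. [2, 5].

(re-executing from step 4 with the substitution; state before step 4: [9, 77, 79])
4 | DUP | [9, 77, 79, 79]
5 | PUSH 56 | [9, 77, 79, 79, 56]
6 | PUSH 21 | [9, 77, 79, 79, 56, 21]
7 | PUSH -37 | [9, 77, 79, 79, 56, 21, -37]
8 | DROP | [9, 77, 79, 79, 56, 21]
9 | DROP | [9, 77, 79, 79, 56]

[9, 77, 79, 79, 56]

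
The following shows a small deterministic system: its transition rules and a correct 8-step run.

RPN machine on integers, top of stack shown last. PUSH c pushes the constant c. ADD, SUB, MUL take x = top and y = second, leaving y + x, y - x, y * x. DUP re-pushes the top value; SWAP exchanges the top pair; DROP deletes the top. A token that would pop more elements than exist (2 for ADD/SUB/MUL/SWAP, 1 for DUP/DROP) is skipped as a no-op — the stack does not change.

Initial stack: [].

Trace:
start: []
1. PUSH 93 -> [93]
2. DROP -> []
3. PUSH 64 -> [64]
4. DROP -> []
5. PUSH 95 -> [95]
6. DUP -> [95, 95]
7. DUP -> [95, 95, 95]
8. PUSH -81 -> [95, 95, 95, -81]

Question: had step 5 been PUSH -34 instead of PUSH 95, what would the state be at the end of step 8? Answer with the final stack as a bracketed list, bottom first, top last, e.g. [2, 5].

[-34, -34, -34, -81]

(re-executing from step 5 with the substitution; state before step 5: [])
5. PUSH -34 -> [-34]
6. DUP -> [-34, -34]
7. DUP -> [-34, -34, -34]
8. PUSH -81 -> [-34, -34, -34, -81]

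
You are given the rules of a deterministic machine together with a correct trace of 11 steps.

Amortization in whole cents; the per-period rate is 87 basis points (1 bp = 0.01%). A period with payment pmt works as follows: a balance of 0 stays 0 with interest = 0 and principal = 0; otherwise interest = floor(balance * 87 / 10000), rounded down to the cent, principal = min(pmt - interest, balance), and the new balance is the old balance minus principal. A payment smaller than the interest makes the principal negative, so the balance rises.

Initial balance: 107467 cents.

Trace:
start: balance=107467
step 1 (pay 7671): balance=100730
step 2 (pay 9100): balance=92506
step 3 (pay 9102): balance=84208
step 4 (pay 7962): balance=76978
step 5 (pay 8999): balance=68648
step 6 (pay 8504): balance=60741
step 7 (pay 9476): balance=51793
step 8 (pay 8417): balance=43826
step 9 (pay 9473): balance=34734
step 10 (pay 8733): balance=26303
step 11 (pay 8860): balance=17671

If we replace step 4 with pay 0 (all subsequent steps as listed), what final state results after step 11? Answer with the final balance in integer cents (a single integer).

26129

(re-executing from step 4 with the substitution; state before step 4: balance=84208)
step 4 (pay 0): balance=84940
step 5 (pay 8999): balance=76679
step 6 (pay 8504): balance=68842
step 7 (pay 9476): balance=59964
step 8 (pay 8417): balance=52068
step 9 (pay 9473): balance=43047
step 10 (pay 8733): balance=34688
step 11 (pay 8860): balance=26129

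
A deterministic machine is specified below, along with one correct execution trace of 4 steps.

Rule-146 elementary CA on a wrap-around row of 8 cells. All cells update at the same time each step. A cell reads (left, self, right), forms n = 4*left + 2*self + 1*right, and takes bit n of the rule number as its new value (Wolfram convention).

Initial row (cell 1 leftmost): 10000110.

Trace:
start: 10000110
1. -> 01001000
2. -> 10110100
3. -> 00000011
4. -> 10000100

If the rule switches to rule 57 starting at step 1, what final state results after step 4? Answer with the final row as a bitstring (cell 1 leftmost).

(re-executing steps 1..4 under rule 57; state before step 1: 10000110)
1. -> 01110101
2. -> 11001010
3. -> 10100101
4. -> 01010011

01010011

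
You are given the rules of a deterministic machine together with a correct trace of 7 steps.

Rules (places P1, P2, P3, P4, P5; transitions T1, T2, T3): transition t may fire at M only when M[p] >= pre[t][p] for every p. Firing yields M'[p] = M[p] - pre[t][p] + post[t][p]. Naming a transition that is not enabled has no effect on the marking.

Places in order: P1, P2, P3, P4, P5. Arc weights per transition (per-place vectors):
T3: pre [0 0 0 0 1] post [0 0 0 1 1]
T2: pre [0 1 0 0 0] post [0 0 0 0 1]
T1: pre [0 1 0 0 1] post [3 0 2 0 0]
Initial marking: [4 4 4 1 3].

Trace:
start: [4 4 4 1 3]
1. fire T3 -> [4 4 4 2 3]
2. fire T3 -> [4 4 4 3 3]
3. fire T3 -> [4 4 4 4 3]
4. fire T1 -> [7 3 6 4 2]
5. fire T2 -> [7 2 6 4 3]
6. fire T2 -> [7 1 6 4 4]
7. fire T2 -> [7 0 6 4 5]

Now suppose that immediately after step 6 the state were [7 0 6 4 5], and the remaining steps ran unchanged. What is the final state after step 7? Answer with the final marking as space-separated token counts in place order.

state after step 6 := [7 0 6 4 5]
7. fire T2 -> [7 0 6 4 5]

7 0 6 4 5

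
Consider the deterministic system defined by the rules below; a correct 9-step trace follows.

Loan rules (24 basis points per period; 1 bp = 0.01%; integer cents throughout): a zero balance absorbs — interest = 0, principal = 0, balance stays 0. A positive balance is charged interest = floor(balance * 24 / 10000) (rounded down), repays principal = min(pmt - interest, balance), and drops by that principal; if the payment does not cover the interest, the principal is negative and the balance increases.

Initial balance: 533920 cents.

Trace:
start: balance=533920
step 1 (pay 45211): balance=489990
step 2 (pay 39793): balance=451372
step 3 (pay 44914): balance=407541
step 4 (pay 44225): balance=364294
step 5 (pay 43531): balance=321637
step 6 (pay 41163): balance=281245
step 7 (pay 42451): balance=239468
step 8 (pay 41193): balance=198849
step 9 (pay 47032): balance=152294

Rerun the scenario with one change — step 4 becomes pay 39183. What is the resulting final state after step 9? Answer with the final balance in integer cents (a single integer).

(re-executing from step 4 with the substitution; state before step 4: balance=407541)
step 4 (pay 39183): balance=369336
step 5 (pay 43531): balance=326691
step 6 (pay 41163): balance=286312
step 7 (pay 42451): balance=244548
step 8 (pay 41193): balance=203941
step 9 (pay 47032): balance=157398

157398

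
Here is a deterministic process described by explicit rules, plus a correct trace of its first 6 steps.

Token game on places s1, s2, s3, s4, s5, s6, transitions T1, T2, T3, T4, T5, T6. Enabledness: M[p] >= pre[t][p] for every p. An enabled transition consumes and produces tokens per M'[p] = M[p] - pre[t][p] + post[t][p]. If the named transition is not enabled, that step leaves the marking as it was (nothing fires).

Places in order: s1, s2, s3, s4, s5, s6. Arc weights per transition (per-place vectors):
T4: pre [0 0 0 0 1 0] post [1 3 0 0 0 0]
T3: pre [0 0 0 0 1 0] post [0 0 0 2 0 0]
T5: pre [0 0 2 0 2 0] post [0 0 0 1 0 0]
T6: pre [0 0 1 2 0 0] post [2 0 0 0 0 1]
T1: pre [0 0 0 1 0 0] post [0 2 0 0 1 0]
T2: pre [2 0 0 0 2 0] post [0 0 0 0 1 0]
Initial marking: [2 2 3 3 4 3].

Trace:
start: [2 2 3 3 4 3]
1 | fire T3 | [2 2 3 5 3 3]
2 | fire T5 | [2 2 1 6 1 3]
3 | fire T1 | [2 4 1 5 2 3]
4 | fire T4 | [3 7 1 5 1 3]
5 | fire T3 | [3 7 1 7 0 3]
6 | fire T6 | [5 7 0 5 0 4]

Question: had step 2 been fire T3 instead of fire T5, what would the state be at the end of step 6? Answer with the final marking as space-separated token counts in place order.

5 7 2 6 1 4

(re-executing from step 2 with the substitution; state before step 2: [2 2 3 5 3 3])
2 | fire T3 | [2 2 3 7 2 3]
3 | fire T1 | [2 4 3 6 3 3]
4 | fire T4 | [3 7 3 6 2 3]
5 | fire T3 | [3 7 3 8 1 3]
6 | fire T6 | [5 7 2 6 1 4]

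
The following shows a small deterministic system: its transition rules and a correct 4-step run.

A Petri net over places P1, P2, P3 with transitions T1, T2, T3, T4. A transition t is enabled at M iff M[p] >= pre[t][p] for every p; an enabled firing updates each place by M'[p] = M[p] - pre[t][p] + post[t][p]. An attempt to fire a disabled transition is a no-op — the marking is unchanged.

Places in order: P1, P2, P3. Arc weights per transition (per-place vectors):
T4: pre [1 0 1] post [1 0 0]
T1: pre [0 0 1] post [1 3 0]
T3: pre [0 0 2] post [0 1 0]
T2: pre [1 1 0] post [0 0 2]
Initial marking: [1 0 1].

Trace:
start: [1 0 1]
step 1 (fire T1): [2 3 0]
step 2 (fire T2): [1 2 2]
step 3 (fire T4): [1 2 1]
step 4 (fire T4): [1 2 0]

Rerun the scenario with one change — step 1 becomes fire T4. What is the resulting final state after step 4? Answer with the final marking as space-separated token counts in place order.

1 0 0

(re-executing from step 1 with the substitution; state before step 1: [1 0 1])
step 1 (fire T4): [1 0 0]
step 2 (fire T2): [1 0 0]
step 3 (fire T4): [1 0 0]
step 4 (fire T4): [1 0 0]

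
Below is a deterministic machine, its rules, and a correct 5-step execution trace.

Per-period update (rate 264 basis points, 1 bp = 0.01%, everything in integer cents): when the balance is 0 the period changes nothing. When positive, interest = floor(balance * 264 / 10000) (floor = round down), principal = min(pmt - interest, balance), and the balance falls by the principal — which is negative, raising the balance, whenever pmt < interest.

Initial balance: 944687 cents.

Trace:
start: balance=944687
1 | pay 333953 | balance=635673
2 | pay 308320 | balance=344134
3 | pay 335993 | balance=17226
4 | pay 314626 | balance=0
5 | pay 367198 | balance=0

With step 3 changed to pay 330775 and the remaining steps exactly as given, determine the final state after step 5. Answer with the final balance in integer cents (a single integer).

0

(re-executing from step 3 with the substitution; state before step 3: balance=344134)
3 | pay 330775 | balance=22444
4 | pay 314626 | balance=0
5 | pay 367198 | balance=0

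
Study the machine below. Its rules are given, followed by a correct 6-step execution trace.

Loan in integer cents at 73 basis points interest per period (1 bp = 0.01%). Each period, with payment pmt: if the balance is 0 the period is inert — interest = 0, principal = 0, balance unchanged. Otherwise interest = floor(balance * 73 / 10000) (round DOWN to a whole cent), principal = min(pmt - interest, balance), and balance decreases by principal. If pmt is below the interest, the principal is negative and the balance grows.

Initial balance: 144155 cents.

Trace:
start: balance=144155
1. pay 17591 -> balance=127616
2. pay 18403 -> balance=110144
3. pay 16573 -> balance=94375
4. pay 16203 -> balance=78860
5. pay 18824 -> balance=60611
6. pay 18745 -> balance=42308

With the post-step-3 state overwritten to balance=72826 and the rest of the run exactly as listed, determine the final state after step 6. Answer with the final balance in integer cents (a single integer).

20284

state after step 3 := balance=72826
4. pay 16203 -> balance=57154
5. pay 18824 -> balance=38747
6. pay 18745 -> balance=20284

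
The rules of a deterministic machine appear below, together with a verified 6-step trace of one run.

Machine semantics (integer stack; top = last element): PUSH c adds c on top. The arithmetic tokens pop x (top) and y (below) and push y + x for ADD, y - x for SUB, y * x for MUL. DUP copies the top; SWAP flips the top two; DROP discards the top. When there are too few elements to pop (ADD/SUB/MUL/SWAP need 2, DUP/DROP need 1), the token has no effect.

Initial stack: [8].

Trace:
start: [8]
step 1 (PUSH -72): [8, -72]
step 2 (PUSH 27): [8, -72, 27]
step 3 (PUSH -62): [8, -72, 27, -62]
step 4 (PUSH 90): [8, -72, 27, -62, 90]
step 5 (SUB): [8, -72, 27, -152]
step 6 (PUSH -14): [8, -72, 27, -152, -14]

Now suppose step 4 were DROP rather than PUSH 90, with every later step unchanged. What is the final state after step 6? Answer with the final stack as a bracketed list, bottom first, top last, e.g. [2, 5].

(re-executing from step 4 with the substitution; state before step 4: [8, -72, 27, -62])
step 4 (DROP): [8, -72, 27]
step 5 (SUB): [8, -99]
step 6 (PUSH -14): [8, -99, -14]

[8, -99, -14]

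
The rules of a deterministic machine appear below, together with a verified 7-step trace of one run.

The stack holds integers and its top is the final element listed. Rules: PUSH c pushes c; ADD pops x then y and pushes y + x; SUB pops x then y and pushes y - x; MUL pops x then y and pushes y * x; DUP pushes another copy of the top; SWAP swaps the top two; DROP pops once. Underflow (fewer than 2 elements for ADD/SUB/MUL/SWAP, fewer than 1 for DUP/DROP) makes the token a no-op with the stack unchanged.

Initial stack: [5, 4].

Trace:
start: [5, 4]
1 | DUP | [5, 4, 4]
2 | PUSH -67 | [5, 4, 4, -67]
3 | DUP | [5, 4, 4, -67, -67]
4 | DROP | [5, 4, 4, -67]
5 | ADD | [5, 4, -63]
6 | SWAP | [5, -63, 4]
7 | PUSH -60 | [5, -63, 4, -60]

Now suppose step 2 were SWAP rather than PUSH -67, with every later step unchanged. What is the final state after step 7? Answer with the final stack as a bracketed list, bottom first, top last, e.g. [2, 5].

[8, 5, -60]

(re-executing from step 2 with the substitution; state before step 2: [5, 4, 4])
2 | SWAP | [5, 4, 4]
3 | DUP | [5, 4, 4, 4]
4 | DROP | [5, 4, 4]
5 | ADD | [5, 8]
6 | SWAP | [8, 5]
7 | PUSH -60 | [8, 5, -60]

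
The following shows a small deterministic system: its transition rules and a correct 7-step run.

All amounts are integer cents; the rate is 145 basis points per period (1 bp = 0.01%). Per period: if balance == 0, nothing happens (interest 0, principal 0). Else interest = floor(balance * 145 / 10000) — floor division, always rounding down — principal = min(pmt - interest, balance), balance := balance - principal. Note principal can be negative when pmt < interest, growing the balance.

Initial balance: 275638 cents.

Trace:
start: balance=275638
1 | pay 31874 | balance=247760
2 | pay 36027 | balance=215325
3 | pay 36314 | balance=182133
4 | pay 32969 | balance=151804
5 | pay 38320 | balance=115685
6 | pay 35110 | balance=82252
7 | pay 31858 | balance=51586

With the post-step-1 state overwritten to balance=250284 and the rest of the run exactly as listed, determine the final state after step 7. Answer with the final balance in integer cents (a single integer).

state after step 1 := balance=250284
2 | pay 36027 | balance=217886
3 | pay 36314 | balance=184731
4 | pay 32969 | balance=154440
5 | pay 38320 | balance=118359
6 | pay 35110 | balance=84965
7 | pay 31858 | balance=54338

54338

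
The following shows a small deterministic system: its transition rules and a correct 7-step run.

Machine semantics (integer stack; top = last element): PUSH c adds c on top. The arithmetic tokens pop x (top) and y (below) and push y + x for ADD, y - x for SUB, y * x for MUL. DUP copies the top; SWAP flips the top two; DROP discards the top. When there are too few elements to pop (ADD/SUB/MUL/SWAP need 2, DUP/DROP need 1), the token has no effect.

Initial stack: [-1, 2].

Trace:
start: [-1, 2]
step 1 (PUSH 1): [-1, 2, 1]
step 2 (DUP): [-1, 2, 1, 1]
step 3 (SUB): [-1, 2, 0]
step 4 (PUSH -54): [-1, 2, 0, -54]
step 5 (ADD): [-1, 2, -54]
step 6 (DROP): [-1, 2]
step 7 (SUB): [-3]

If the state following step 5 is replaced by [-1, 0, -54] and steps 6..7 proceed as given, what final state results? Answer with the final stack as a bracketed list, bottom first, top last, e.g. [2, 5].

[-1]

state after step 5 := [-1, 0, -54]
step 6 (DROP): [-1, 0]
step 7 (SUB): [-1]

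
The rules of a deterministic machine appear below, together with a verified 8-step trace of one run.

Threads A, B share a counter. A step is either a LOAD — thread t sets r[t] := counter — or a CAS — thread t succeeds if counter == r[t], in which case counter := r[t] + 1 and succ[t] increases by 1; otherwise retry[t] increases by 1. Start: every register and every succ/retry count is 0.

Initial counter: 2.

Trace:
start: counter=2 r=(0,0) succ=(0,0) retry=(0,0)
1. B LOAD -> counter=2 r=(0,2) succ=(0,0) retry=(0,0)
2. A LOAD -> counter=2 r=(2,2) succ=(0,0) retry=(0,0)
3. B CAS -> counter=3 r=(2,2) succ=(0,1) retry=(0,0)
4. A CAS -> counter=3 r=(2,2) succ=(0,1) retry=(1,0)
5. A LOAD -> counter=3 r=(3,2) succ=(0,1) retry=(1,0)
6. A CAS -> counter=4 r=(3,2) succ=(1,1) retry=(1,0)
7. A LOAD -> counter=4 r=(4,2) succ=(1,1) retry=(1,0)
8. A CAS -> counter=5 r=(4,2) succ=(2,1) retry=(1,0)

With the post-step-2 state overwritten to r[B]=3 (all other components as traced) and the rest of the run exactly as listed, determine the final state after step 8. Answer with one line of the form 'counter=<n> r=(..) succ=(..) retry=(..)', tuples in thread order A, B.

state after step 2 := counter=2 r=(2,3) succ=(0,0) retry=(0,0)
3. B CAS -> counter=2 r=(2,3) succ=(0,0) retry=(0,1)
4. A CAS -> counter=3 r=(2,3) succ=(1,0) retry=(0,1)
5. A LOAD -> counter=3 r=(3,3) succ=(1,0) retry=(0,1)
6. A CAS -> counter=4 r=(3,3) succ=(2,0) retry=(0,1)
7. A LOAD -> counter=4 r=(4,3) succ=(2,0) retry=(0,1)
8. A CAS -> counter=5 r=(4,3) succ=(3,0) retry=(0,1)

counter=5 r=(4,3) succ=(3,0) retry=(0,1)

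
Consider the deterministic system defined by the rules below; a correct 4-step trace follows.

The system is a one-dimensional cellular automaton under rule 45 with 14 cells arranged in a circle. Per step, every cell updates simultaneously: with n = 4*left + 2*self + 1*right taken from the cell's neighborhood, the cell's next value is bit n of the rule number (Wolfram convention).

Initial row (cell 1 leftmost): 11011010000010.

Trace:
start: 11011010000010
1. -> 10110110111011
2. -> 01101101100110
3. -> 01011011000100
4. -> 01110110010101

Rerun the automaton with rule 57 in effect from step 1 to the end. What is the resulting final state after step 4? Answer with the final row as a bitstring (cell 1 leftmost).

(re-executing steps 1..4 under rule 57; state before step 1: 11011010000010)
1. -> 10110101111001
2. -> 01101011000101
3. -> 11010110110010
4. -> 10101101101001

10101101101001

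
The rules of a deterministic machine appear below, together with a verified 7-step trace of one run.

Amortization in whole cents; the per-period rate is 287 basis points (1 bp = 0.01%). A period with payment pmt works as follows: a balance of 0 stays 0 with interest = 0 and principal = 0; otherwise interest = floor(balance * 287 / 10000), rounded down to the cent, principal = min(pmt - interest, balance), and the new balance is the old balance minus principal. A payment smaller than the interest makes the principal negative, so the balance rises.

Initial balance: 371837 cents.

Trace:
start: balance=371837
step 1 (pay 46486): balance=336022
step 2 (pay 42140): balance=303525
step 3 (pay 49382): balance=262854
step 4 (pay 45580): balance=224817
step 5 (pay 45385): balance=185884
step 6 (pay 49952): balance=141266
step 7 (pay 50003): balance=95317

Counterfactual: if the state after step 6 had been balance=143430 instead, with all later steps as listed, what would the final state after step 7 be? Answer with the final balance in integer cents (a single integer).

97543

state after step 6 := balance=143430
step 7 (pay 50003): balance=97543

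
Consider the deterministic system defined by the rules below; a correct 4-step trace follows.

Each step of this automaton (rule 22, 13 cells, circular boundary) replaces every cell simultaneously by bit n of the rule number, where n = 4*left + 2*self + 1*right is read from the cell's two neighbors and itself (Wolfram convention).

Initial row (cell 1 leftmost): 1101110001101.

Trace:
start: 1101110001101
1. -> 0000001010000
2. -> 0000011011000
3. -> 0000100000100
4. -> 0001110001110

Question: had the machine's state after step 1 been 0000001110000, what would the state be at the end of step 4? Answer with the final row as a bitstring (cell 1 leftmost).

state after step 1 := 0000001110000
2. -> 0000010001000
3. -> 0000111011100
4. -> 0001000000010

0001000000010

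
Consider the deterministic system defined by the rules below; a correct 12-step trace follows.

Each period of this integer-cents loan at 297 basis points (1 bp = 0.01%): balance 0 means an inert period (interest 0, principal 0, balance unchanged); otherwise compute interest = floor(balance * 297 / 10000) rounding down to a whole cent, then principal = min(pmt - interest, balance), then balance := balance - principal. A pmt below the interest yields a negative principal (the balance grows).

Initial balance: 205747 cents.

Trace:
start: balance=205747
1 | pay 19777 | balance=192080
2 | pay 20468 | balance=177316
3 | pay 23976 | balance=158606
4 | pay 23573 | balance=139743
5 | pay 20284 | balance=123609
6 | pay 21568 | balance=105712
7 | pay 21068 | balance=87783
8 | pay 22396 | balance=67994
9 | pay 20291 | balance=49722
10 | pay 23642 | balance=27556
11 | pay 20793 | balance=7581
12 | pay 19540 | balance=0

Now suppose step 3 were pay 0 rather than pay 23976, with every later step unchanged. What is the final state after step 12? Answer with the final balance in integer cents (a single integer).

(re-executing from step 3 with the substitution; state before step 3: balance=177316)
3 | pay 0 | balance=182582
4 | pay 23573 | balance=164431
5 | pay 20284 | balance=149030
6 | pay 21568 | balance=131888
7 | pay 21068 | balance=114737
8 | pay 22396 | balance=95748
9 | pay 20291 | balance=78300
10 | pay 23642 | balance=56983
11 | pay 20793 | balance=37882
12 | pay 19540 | balance=19467

19467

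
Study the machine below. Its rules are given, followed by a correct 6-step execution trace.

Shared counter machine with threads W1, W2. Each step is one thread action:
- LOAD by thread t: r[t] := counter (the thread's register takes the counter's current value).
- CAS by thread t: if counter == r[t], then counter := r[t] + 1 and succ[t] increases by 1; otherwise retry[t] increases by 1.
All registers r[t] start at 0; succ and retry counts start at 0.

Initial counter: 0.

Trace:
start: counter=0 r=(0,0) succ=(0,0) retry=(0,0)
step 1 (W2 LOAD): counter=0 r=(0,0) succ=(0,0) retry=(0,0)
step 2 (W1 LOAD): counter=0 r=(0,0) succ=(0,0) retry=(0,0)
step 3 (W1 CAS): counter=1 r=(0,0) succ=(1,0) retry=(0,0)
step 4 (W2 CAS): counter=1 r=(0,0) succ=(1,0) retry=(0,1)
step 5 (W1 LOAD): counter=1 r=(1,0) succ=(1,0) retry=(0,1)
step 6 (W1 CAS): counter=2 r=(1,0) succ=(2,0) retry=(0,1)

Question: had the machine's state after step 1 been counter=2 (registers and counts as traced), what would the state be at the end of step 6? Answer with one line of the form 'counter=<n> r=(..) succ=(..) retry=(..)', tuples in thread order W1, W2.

state after step 1 := counter=2 r=(0,0) succ=(0,0) retry=(0,0)
step 2 (W1 LOAD): counter=2 r=(2,0) succ=(0,0) retry=(0,0)
step 3 (W1 CAS): counter=3 r=(2,0) succ=(1,0) retry=(0,0)
step 4 (W2 CAS): counter=3 r=(2,0) succ=(1,0) retry=(0,1)
step 5 (W1 LOAD): counter=3 r=(3,0) succ=(1,0) retry=(0,1)
step 6 (W1 CAS): counter=4 r=(3,0) succ=(2,0) retry=(0,1)

counter=4 r=(3,0) succ=(2,0) retry=(0,1)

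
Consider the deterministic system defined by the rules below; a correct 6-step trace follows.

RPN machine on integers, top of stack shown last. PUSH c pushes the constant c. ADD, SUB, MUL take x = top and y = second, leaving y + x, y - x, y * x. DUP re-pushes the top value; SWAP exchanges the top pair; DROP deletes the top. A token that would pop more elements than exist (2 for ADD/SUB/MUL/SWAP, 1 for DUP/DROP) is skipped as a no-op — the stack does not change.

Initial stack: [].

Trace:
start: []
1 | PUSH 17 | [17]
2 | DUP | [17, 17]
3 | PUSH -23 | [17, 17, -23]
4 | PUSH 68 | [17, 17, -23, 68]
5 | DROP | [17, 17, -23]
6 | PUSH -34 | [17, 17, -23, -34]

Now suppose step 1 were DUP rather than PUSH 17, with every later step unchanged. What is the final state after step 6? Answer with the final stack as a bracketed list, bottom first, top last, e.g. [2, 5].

(re-executing from step 1 with the substitution; state before step 1: [])
1 | DUP | []
2 | DUP | []
3 | PUSH -23 | [-23]
4 | PUSH 68 | [-23, 68]
5 | DROP | [-23]
6 | PUSH -34 | [-23, -34]

[-23, -34]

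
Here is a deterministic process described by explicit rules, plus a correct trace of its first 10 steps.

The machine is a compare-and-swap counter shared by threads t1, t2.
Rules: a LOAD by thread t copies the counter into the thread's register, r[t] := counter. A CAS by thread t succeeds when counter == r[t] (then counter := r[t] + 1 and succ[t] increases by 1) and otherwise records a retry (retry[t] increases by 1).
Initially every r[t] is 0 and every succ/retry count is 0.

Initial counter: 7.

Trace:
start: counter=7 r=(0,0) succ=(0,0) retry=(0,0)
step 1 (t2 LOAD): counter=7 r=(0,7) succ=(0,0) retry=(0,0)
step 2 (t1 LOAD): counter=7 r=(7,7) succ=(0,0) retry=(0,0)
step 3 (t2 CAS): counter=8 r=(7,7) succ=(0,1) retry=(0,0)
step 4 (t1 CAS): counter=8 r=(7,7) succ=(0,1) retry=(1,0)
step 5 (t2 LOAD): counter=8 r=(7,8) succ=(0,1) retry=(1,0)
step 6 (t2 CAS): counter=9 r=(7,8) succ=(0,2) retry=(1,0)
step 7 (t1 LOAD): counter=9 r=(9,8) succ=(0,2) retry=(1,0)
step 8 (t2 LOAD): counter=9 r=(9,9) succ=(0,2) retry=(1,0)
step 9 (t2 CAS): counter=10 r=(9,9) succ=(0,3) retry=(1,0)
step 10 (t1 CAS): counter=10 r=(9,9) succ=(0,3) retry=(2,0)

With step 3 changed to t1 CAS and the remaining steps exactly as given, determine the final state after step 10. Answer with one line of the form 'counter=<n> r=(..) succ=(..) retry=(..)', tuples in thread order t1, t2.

(re-executing from step 3 with the substitution; state before step 3: counter=7 r=(7,7) succ=(0,0) retry=(0,0))
step 3 (t1 CAS): counter=8 r=(7,7) succ=(1,0) retry=(0,0)
step 4 (t1 CAS): counter=8 r=(7,7) succ=(1,0) retry=(1,0)
step 5 (t2 LOAD): counter=8 r=(7,8) succ=(1,0) retry=(1,0)
step 6 (t2 CAS): counter=9 r=(7,8) succ=(1,1) retry=(1,0)
step 7 (t1 LOAD): counter=9 r=(9,8) succ=(1,1) retry=(1,0)
step 8 (t2 LOAD): counter=9 r=(9,9) succ=(1,1) retry=(1,0)
step 9 (t2 CAS): counter=10 r=(9,9) succ=(1,2) retry=(1,0)
step 10 (t1 CAS): counter=10 r=(9,9) succ=(1,2) retry=(2,0)

counter=10 r=(9,9) succ=(1,2) retry=(2,0)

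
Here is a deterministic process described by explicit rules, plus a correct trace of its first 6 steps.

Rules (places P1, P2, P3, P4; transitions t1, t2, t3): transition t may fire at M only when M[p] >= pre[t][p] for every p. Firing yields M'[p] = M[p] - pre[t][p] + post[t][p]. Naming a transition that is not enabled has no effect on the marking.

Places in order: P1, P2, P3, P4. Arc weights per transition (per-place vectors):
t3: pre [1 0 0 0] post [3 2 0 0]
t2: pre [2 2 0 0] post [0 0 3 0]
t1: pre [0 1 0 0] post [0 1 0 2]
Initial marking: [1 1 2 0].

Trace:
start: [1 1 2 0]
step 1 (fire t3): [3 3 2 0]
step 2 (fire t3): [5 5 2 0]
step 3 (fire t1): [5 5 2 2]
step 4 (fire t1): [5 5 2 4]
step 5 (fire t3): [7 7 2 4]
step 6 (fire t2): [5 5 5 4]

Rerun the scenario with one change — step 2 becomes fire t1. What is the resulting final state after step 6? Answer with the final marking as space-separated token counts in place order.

3 3 5 6

(re-executing from step 2 with the substitution; state before step 2: [3 3 2 0])
step 2 (fire t1): [3 3 2 2]
step 3 (fire t1): [3 3 2 4]
step 4 (fire t1): [3 3 2 6]
step 5 (fire t3): [5 5 2 6]
step 6 (fire t2): [3 3 5 6]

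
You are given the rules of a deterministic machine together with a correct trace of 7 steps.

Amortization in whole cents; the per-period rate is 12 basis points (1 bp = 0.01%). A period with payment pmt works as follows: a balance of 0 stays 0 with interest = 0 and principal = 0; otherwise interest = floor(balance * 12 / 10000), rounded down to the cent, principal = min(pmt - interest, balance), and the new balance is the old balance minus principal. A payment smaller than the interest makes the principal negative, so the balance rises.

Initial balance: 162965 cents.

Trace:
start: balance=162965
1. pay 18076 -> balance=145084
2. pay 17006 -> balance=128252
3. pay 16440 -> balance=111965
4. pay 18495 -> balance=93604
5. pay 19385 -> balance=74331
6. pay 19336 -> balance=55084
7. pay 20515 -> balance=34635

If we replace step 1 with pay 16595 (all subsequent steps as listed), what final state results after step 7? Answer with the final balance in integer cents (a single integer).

36125

(re-executing from step 1 with the substitution; state before step 1: balance=162965)
1. pay 16595 -> balance=146565
2. pay 17006 -> balance=129734
3. pay 16440 -> balance=113449
4. pay 18495 -> balance=95090
5. pay 19385 -> balance=75819
6. pay 19336 -> balance=56573
7. pay 20515 -> balance=36125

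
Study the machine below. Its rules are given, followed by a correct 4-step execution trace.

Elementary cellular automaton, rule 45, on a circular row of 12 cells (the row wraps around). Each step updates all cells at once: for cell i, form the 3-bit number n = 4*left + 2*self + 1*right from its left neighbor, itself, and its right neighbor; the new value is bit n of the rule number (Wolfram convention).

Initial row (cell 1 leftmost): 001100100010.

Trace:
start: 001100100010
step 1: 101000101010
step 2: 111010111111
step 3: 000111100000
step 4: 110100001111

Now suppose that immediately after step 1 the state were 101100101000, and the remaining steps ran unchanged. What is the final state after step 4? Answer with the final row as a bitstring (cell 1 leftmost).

001011100100

state after step 1 := 101100101000
step 2: 111000111010
step 3: 100010100111
step 4: 001011100100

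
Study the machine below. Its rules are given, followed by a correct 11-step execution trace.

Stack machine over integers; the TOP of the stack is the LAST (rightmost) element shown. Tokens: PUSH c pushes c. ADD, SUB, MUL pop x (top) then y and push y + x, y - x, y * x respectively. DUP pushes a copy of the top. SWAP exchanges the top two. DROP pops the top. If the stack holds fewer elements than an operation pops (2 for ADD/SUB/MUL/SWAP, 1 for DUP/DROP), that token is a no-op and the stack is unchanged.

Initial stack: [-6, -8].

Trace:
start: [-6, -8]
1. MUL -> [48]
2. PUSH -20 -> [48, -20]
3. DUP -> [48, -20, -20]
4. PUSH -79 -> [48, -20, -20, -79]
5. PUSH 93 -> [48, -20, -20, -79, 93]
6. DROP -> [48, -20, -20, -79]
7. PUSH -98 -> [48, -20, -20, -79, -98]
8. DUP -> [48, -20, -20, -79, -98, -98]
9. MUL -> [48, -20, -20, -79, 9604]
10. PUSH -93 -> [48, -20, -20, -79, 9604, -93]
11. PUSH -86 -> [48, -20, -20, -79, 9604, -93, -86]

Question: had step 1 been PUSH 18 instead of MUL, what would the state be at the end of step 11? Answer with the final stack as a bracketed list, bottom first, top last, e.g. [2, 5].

[-6, -8, 18, -20, -20, -79, 9604, -93, -86]

(re-executing from step 1 with the substitution; state before step 1: [-6, -8])
1. PUSH 18 -> [-6, -8, 18]
2. PUSH -20 -> [-6, -8, 18, -20]
3. DUP -> [-6, -8, 18, -20, -20]
4. PUSH -79 -> [-6, -8, 18, -20, -20, -79]
5. PUSH 93 -> [-6, -8, 18, -20, -20, -79, 93]
6. DROP -> [-6, -8, 18, -20, -20, -79]
7. PUSH -98 -> [-6, -8, 18, -20, -20, -79, -98]
8. DUP -> [-6, -8, 18, -20, -20, -79, -98, -98]
9. MUL -> [-6, -8, 18, -20, -20, -79, 9604]
10. PUSH -93 -> [-6, -8, 18, -20, -20, -79, 9604, -93]
11. PUSH -86 -> [-6, -8, 18, -20, -20, -79, 9604, -93, -86]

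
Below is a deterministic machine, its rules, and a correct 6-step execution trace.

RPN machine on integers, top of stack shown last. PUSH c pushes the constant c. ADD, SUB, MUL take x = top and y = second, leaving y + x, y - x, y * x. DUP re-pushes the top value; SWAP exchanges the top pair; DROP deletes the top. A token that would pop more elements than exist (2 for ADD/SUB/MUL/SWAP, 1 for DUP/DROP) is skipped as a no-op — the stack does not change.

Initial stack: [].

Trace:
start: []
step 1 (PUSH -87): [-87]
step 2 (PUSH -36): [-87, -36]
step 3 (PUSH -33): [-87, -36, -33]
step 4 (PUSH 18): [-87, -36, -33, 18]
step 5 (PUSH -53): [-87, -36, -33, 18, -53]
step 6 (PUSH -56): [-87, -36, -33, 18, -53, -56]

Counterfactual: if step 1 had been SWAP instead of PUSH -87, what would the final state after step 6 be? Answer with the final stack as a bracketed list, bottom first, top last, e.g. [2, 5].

[-36, -33, 18, -53, -56]

(re-executing from step 1 with the substitution; state before step 1: [])
step 1 (SWAP): []
step 2 (PUSH -36): [-36]
step 3 (PUSH -33): [-36, -33]
step 4 (PUSH 18): [-36, -33, 18]
step 5 (PUSH -53): [-36, -33, 18, -53]
step 6 (PUSH -56): [-36, -33, 18, -53, -56]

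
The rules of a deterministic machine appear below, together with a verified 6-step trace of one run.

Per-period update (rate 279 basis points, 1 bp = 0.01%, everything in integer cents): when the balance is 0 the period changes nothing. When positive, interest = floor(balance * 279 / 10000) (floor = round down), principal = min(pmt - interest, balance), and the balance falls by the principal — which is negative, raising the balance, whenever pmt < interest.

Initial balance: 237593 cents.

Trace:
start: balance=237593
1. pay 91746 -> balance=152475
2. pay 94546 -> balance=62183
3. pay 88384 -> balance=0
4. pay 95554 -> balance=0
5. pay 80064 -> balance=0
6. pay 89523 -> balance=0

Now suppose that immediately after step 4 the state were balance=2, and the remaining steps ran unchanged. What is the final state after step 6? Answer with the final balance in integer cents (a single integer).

state after step 4 := balance=2
5. pay 80064 -> balance=0
6. pay 89523 -> balance=0

0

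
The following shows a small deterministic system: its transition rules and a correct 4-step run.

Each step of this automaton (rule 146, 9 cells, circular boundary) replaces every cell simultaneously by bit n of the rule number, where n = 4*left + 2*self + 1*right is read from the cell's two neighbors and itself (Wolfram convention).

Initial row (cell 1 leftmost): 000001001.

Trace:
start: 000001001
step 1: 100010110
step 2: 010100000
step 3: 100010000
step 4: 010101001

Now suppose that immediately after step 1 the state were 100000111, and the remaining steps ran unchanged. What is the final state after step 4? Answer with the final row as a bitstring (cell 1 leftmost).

010001000

state after step 1 := 100000111
step 2: 010001011
step 3: 001010000
step 4: 010001000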